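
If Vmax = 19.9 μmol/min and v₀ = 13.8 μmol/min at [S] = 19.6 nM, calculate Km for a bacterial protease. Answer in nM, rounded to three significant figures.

v/Vmax = 13.8/19.9 = 0.6935 = [S]/(Km+[S]).
So Km + [S] = [S]/0.6935 = 28.26 nM, giving Km = 28.26 − 19.6 = 8.66 nM.

8.66 nM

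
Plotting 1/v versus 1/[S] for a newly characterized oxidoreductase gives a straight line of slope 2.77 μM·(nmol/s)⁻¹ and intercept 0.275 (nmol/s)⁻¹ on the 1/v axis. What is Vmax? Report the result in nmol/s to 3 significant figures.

3.64 nmol/s

The y-intercept of a Lineweaver–Burk plot equals 1/Vmax, so Vmax = 1/0.275 = 3.64 nmol/s.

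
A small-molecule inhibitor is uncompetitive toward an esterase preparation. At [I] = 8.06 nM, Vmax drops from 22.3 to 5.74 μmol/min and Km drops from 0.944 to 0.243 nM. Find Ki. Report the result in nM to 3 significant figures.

Uncompetitive: Vmax,app = Vmax/α (and Km,app = Km/α) with α = 1 + [I]/Ki.
α = Vmax/Vmax,app = 22.3/5.74 = 3.885.
Ki = [I]/(α − 1) = 8.06/2.885 = 2.79 nM.

2.79 nM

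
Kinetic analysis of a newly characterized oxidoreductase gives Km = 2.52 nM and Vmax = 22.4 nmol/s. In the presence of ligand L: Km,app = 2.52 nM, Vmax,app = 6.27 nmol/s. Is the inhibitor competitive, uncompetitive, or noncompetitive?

Vmax decreases (22.4 → 6.27 nmol/s) while Km is unchanged — pure noncompetitive inhibition.

noncompetitive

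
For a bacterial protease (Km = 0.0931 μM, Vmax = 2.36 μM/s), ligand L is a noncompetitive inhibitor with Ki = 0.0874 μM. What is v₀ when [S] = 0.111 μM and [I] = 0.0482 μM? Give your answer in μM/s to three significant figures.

α = 1 + [I]/Ki = 1 + 0.0482/0.0874 = 1.551.
For a noncompetitive inhibitor, Vmax is reduced to Vmax/α while Km is unchanged: Km,app = 0.0931 μM, Vmax,app = 1.52 μM/s.
v = Vmax,app·[S]/(Km,app + [S]) = 1.52 × 0.111/(0.0931 + 0.111) = 0.827 μM/s.

0.827 μM/s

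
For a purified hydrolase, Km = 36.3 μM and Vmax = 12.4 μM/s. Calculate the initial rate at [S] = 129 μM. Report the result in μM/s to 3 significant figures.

9.68 μM/s

v = Vmax·[S]/(Km + [S]) = 12.4 × 129 / (36.3 + 129)
  = 1600 / 165.3 = 9.68 μM/s.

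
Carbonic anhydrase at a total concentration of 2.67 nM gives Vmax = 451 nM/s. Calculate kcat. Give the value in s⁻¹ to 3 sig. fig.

kcat = Vmax/[E]total = 451 nM/s / 2.67 nM = 169 s⁻¹.

169 s⁻¹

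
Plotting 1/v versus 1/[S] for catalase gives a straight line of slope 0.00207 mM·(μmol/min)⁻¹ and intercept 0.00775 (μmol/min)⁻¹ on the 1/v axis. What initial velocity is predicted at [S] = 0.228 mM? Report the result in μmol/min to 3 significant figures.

59.4 μmol/min

The y-intercept is 1/Vmax, so Vmax = 1/0.00775 = 129 μmol/min.
The slope is Km/Vmax, so Km = 0.00207 × 129 = 0.267 mM.
Then v = 129 × 0.228/(0.267 + 0.228) = 59.4 μmol/min.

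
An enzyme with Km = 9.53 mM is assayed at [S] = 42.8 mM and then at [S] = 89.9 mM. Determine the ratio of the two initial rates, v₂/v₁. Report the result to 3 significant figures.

1.11

Since Vmax cancels, v₂/v₁ = [S]₂(Km+[S]₁) / [S]₁(Km+[S]₂).
= 89.9×(9.53+42.8) / (42.8×(9.53+89.9)) = 4704/4256 = 1.11.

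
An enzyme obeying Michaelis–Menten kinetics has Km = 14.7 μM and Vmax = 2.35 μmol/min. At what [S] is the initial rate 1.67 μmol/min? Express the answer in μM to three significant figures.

The required fractional saturation is v/Vmax = 1.67/2.35 = 0.7106.
Then [S]/(Km+[S]) = 0.7106 ⇒ [S] = 14.7 × 0.7106/(1 − 0.7106) = 36.1 μM.

36.1 μM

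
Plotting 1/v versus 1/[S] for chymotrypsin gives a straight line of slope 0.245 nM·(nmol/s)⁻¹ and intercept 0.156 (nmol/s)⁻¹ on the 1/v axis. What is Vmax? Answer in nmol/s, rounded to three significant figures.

The y-intercept of a Lineweaver–Burk plot equals 1/Vmax, so Vmax = 1/0.156 = 6.41 nmol/s.

6.41 nmol/s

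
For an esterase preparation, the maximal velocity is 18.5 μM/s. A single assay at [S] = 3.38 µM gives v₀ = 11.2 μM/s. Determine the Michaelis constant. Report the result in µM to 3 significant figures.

2.20 µM

v/Vmax = 11.2/18.5 = 0.6054 = [S]/(Km+[S]).
So Km + [S] = [S]/0.6054 = 5.583 µM, giving Km = 5.583 − 3.38 = 2.20 µM.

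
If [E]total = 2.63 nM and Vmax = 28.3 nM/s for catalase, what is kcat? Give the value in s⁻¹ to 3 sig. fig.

10.8 s⁻¹

kcat = Vmax/[E]total = 28.3 nM/s / 2.63 nM = 10.8 s⁻¹.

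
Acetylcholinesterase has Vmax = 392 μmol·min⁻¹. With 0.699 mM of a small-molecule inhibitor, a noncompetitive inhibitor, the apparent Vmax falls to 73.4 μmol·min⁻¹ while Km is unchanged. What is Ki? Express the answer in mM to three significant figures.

0.161 mM

Noncompetitive: Vmax,app = Vmax/α with α = 1 + [I]/Ki.
α = Vmax/Vmax,app = 392/73.4 = 5.341.
Since α = 1 + [I]/Ki, [I]/Ki = 5.341 − 1 = 4.341 and Ki = 0.699/4.341 = 0.161 mM.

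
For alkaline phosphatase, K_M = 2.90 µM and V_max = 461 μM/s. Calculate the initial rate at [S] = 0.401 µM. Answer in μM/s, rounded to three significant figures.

56.0 μM/s

[S]/(Km+[S]) = 0.401/3.301 = 0.1215, the fractional saturation.
v = 0.1215 × Vmax = 0.1215 × 461 = 56.0 μM/s.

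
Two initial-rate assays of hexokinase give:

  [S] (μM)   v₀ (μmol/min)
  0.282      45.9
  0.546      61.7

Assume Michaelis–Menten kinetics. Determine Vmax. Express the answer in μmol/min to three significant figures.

97.6 μmol/min

In reciprocal form, 1/v = (Km/Vmax)·(1/[S]) + 1/Vmax. The two points give (1/[S], 1/v) = (3.546, 0.02179) and (1.832, 0.01621).
Slope = (0.02179 − 0.01621)/(3.546 − 1.832) = 0.003254; intercept = 0.02179 − 0.003254×3.546 = 0.01025.
Vmax = 1/intercept = 97.6 μmol/min; Km = slope × Vmax = 0.003254 × 97.6 = 0.318 μM.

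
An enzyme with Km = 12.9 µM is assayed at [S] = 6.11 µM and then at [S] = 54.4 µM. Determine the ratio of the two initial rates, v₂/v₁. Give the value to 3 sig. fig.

Since Vmax cancels, v₂/v₁ = [S]₂(Km+[S]₁) / [S]₁(Km+[S]₂).
= 54.4×(12.9+6.11) / (6.11×(12.9+54.4)) = 1034/411.2 = 2.51.

2.51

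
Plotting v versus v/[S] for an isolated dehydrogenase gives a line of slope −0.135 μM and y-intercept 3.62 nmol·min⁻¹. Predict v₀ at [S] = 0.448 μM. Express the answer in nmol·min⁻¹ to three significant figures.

In the Eadie–Hofstee form v = Vmax − Km·(v/[S]), the slope is −Km and the intercept is Vmax, so Km = 0.135 μM and Vmax = 3.62 nmol·min⁻¹.
v = 3.62 × 0.448/(0.135 + 0.448) = 2.78 nmol·min⁻¹.

2.78 nmol·min⁻¹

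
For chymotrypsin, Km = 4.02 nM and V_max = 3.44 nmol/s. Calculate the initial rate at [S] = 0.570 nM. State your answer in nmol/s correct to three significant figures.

0.427 nmol/s

[S]/(Km+[S]) = 0.570/4.590 = 0.1242, the fractional saturation.
v = 0.1242 × Vmax = 0.1242 × 3.44 = 0.427 nmol/s.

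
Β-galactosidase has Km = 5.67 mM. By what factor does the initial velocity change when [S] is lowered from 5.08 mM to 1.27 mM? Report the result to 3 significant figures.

The fractional saturations are [S]/(Km+[S]) = 5.08/10.75 = 0.4726 and 1.27/6.940 = 0.1830.
v₂/v₁ is just their ratio: 0.1830/0.4726 = 0.387.

0.387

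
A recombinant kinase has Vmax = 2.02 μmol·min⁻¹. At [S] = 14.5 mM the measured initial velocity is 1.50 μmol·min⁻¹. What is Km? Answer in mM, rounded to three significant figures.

5.03 mM

v/Vmax = 1.50/2.02 = 0.7426 = [S]/(Km+[S]).
So Km + [S] = [S]/0.7426 = 19.53 mM, giving Km = 19.53 − 14.5 = 5.03 mM.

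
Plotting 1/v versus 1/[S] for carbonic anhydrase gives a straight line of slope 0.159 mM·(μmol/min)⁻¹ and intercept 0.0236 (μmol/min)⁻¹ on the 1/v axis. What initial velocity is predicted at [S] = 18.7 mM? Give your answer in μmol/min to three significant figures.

31.2 μmol/min

The y-intercept is 1/Vmax, so Vmax = 1/0.0236 = 42.4 μmol/min.
The slope is Km/Vmax, so Km = 0.159 × 42.4 = 6.74 mM.
Then v = 42.4 × 18.7/(6.74 + 18.7) = 31.2 μmol/min.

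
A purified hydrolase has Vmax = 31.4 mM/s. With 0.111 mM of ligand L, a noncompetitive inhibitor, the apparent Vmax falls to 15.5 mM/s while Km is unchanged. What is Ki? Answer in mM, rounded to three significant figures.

0.108 mM

Noncompetitive: Vmax,app = Vmax/α with α = 1 + [I]/Ki.
α = Vmax/Vmax,app = 31.4/15.5 = 2.026.
Since α = 1 + [I]/Ki, [I]/Ki = 2.026 − 1 = 1.026 and Ki = 0.111/1.026 = 0.108 mM.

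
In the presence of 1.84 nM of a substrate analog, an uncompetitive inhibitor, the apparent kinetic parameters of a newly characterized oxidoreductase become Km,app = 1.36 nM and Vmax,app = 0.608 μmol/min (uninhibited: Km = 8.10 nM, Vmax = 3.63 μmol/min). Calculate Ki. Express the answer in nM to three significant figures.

Uncompetitive: Vmax,app = Vmax/α (and Km,app = Km/α) with α = 1 + [I]/Ki.
α = Vmax/Vmax,app = 3.63/0.608 = 5.970.
Since α = 1 + [I]/Ki, [I]/Ki = 5.970 − 1 = 4.970 and Ki = 1.84/4.970 = 0.370 nM.

0.370 nM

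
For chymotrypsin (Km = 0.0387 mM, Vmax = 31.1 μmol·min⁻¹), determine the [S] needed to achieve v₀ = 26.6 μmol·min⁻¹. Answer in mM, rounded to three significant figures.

0.229 mM

The required fractional saturation is v/Vmax = 26.6/31.1 = 0.8553.
Then [S]/(Km+[S]) = 0.8553 ⇒ [S] = 0.0387 × 0.8553/(1 − 0.8553) = 0.229 mM.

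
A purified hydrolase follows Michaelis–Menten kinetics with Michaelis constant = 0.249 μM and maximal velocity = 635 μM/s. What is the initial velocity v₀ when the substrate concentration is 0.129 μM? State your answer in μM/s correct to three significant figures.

217 μM/s

[S]/(Km+[S]) = 0.129/0.3780 = 0.3413, the fractional saturation.
v = 0.3413 × Vmax = 0.3413 × 635 = 217 μM/s.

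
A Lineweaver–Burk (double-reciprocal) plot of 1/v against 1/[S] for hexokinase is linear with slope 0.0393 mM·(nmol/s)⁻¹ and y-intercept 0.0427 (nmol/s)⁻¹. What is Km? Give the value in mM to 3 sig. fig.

0.920 mM

y-intercept = 1/Vmax ⇒ Vmax = 23.4 nmol/s; slope = Km/Vmax ⇒ Km = slope × Vmax.
Km = 0.0393 × 23.4 = 0.920 mM.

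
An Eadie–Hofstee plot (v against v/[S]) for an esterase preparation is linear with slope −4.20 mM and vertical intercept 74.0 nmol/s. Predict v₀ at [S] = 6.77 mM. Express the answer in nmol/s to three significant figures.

In the Eadie–Hofstee form v = Vmax − Km·(v/[S]), the slope is −Km and the intercept is Vmax, so Km = 4.20 mM and Vmax = 74.0 nmol/s.
v = 74.0 × 6.77/(4.20 + 6.77) = 45.7 nmol/s.

45.7 nmol/s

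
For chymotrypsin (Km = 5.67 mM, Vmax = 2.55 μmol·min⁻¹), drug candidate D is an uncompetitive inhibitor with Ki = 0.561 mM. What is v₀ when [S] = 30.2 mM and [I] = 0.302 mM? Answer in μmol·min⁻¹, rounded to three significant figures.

α = 1 + [I]/Ki = 1 + 0.302/0.561 = 1.538.
For an uncompetitive inhibitor, both parameters are divided by α, giving Vmax/α and Km/α: Km,app = 3.69 mM, Vmax,app = 1.66 μmol·min⁻¹.
v = Vmax,app·[S]/(Km,app + [S]) = 1.66 × 30.2/(3.69 + 30.2) = 1.48 μmol·min⁻¹.

1.48 μmol·min⁻¹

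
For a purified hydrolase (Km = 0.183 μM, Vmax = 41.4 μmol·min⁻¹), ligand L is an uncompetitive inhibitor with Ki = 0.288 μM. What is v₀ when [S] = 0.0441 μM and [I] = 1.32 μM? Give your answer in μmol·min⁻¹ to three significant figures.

α = 1 + [I]/Ki = 1 + 1.32/0.288 = 5.583.
For an uncompetitive inhibitor, both parameters are divided by α, giving Vmax/α and Km/α: Km,app = 0.0328 μM, Vmax,app = 7.41 μmol·min⁻¹.
v = Vmax,app·[S]/(Km,app + [S]) = 7.41 × 0.0441/(0.0328 + 0.0441) = 4.25 μmol·min⁻¹.

4.25 μmol·min⁻¹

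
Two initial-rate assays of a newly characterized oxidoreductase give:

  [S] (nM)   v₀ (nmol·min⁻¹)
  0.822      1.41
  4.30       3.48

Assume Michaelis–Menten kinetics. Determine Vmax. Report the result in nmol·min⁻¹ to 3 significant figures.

From v = Vmax[S]/(Km+[S]), each point gives Vmax = v(Km+[S])/[S].
Equating: 1.41(Km+0.822)/0.822 = 3.48(Km+4.30)/4.30.
1.715·Km + 1.41 = 0.8093·Km + 3.48, so (1.715 − 0.8093)·Km = 3.48 − 1.41.
Km = 2.070/0.9060 = 2.28 nM; then Vmax = 1.41(2.28+0.822)/0.822 = 5.33 nmol·min⁻¹.

5.33 nmol·min⁻¹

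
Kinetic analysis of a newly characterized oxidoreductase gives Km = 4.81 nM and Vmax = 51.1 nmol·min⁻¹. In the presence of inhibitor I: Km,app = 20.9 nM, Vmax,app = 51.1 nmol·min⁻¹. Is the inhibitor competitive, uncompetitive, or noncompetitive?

Km increases (4.81 → 20.9 nM) while Vmax is unchanged — the hallmark of competitive inhibition.

competitive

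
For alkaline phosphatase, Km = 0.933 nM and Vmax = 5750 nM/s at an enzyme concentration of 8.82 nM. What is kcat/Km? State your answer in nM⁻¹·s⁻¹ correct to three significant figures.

699 nM⁻¹·s⁻¹

kcat = Vmax/[E]total = 5750/8.82 = 652 s⁻¹.
kcat/Km = 652/0.933 = 699 nM⁻¹·s⁻¹.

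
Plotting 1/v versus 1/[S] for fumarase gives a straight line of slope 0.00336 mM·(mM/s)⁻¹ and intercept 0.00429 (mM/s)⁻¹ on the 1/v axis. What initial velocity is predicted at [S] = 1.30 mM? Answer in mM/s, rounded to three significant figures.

145 mM/s

The y-intercept is 1/Vmax, so Vmax = 1/0.00429 = 233 mM/s.
The slope is Km/Vmax, so Km = 0.00336 × 233 = 0.783 mM.
Then v = 233 × 1.30/(0.783 + 1.30) = 145 mM/s.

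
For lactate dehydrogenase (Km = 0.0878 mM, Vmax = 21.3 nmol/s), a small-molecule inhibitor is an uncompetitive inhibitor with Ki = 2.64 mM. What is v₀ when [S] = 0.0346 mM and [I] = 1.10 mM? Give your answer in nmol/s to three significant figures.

5.39 nmol/s

With α = 1 + [I]/Ki = 1 + 1.10/2.64 = 1.417, the uncompetitive rate law is v = (Vmax/α)·[S] / (Km/α + [S]).
v = (21.3/1.417)×0.0346 / (0.0878/1.417 + 0.0346) = 0.5202/0.09658 = 5.39 nmol/s.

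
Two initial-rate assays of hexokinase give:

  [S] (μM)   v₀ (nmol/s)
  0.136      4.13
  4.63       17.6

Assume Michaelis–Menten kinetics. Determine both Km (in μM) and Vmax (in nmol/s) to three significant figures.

From v = Vmax[S]/(Km+[S]), each point gives Vmax = v(Km+[S])/[S].
Equating: 4.13(Km+0.136)/0.136 = 17.6(Km+4.63)/4.63.
30.37·Km + 4.13 = 3.801·Km + 17.6, so (30.37 − 3.801)·Km = 17.6 − 4.13.
Km = 13.47/26.57 = 0.507 μM; then Vmax = 4.13(0.507+0.136)/0.136 = 19.5 nmol/s.

Km = 0.507 μM; Vmax = 19.5 nmol/s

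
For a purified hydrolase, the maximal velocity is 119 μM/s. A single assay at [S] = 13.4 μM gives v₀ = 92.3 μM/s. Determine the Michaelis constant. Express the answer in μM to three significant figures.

3.88 μM

From v = Vmax[S]/(Km+[S]), Km = [S](Vmax − v)/v.
Km = 13.4 × (119 − 92.3) / 92.3 = 357.8/92.3 = 3.88 μM.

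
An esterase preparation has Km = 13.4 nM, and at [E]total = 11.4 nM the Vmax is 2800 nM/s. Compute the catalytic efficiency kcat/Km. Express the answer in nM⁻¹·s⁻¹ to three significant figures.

18.3 nM⁻¹·s⁻¹

kcat = Vmax/[E]total = 2800/11.4 = 246 s⁻¹.
kcat/Km = 246/13.4 = 18.3 nM⁻¹·s⁻¹.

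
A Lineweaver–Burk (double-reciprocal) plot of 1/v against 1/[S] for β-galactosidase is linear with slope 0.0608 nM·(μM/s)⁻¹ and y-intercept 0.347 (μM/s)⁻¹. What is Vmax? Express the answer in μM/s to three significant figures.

2.88 μM/s

The y-intercept of a Lineweaver–Burk plot equals 1/Vmax, so Vmax = 1/0.347 = 2.88 μM/s.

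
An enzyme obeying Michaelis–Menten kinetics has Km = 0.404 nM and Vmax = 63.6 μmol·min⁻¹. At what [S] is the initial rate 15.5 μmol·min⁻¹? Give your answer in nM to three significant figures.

The required fractional saturation is v/Vmax = 15.5/63.6 = 0.2437.
Then [S]/(Km+[S]) = 0.2437 ⇒ [S] = 0.404 × 0.2437/(1 − 0.2437) = 0.130 nM.

0.130 nM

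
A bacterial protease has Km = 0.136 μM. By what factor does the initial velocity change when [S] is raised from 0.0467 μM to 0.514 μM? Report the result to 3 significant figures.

The fractional saturations are [S]/(Km+[S]) = 0.0467/0.1827 = 0.2556 and 0.514/0.6500 = 0.7908.
v₂/v₁ is just their ratio: 0.7908/0.2556 = 3.09.

3.09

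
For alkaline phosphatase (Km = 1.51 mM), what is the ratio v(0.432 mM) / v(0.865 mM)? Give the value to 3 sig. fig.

0.611

Since Vmax cancels, v₂/v₁ = [S]₂(Km+[S]₁) / [S]₁(Km+[S]₂).
= 0.432×(1.51+0.865) / (0.865×(1.51+0.432)) = 1.026/1.680 = 0.611.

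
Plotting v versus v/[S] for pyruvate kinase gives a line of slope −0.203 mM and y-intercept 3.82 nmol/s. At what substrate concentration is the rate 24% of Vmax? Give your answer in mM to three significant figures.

The Eadie–Hofstee slope gives Km = 0.203 mM (slope = −Km).
v/Vmax = [S]/(Km+[S]) = 0.24 ⇒ [S] = Km·0.24/(1−0.24) = 0.203 × 0.3158 = 0.0641 mM.

0.0641 mM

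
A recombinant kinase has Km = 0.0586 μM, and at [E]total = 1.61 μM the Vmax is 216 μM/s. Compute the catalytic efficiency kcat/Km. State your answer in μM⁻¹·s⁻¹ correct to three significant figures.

kcat = Vmax/[E]total = 216/1.61 = 134 s⁻¹.
kcat/Km = 134/0.0586 = 2290 μM⁻¹·s⁻¹.

2290 μM⁻¹·s⁻¹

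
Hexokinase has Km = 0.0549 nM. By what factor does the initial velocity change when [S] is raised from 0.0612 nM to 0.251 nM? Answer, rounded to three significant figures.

Since Vmax cancels, v₂/v₁ = [S]₂(Km+[S]₁) / [S]₁(Km+[S]₂).
= 0.251×(0.0549+0.0612) / (0.0612×(0.0549+0.251)) = 0.02914/0.01872 = 1.56.

1.56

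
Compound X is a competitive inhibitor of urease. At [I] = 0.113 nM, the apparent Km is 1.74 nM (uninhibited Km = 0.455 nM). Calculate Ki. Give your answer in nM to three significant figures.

Competitive: Km,app = α·Km with α = 1 + [I]/Ki.
α = Km,app/Km = 1.74/0.455 = 3.824.
Ki = [I]/(α − 1) = 0.113/2.824 = 0.0400 nM.

0.0400 nM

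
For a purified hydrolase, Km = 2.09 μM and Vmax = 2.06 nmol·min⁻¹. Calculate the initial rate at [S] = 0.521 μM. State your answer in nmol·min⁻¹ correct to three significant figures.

0.411 nmol·min⁻¹

v = Vmax·[S]/(Km + [S]) = 2.06 × 0.521 / (2.09 + 0.521)
  = 1.073 / 2.611 = 0.411 nmol·min⁻¹.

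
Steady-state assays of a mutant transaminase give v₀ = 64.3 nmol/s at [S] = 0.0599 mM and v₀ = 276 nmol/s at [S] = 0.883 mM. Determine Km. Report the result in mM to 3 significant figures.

In reciprocal form, 1/v = (Km/Vmax)·(1/[S]) + 1/Vmax. The two points give (1/[S], 1/v) = (16.69, 0.01555) and (1.133, 0.003623).
Slope = (0.01555 − 0.003623)/(16.69 − 1.133) = 0.0007665; intercept = 0.01555 − 0.0007665×16.69 = 0.002755.
Vmax = 1/intercept = 363 nmol/s; Km = slope × Vmax = 0.0007665 × 363 = 0.278 mM.

0.278 mM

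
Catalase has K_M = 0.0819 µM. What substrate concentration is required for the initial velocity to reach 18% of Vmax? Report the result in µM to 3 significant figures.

v/Vmax = [S]/(Km+[S]) = 0.18, so [S] = Km·0.18/(1 − 0.18) = 0.0819 × 0.2195.
[S] = 0.0180 µM.

0.0180 µM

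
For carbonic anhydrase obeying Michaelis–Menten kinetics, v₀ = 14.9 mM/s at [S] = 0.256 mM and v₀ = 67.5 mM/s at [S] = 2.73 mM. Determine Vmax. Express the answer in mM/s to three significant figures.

From v = Vmax[S]/(Km+[S]), each point gives Vmax = v(Km+[S])/[S].
Equating: 14.9(Km+0.256)/0.256 = 67.5(Km+2.73)/2.73.
58.20·Km + 14.9 = 24.73·Km + 67.5, so (58.20 − 24.73)·Km = 67.5 − 14.9.
Km = 52.60/33.48 = 1.57 mM; then Vmax = 14.9(1.57+0.256)/0.256 = 106 mM/s.

106 mM/s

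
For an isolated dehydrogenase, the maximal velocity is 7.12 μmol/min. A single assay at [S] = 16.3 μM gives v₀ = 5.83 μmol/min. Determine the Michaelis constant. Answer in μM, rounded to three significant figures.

v/Vmax = 5.83/7.12 = 0.8188 = [S]/(Km+[S]).
So Km + [S] = [S]/0.8188 = 19.91 μM, giving Km = 19.91 − 16.3 = 3.61 μM.

3.61 μM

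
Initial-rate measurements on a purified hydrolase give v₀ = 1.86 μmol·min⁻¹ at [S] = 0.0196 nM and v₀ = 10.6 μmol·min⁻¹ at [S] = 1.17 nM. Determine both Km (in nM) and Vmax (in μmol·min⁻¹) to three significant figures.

From v = Vmax[S]/(Km+[S]), each point gives Vmax = v(Km+[S])/[S].
Equating: 1.86(Km+0.0196)/0.0196 = 10.6(Km+1.17)/1.17.
94.90·Km + 1.86 = 9.060·Km + 10.6, so (94.90 − 9.060)·Km = 10.6 − 1.86.
Km = 8.740/85.84 = 0.102 nM; then Vmax = 1.86(0.102+0.0196)/0.0196 = 11.5 μmol·min⁻¹.

Km = 0.102 nM; Vmax = 11.5 μmol·min⁻¹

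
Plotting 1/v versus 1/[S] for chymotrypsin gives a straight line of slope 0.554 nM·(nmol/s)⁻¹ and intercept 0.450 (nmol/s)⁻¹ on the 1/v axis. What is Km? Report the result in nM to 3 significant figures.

y-intercept = 1/Vmax ⇒ Vmax = 2.22 nmol/s; slope = Km/Vmax ⇒ Km = slope × Vmax.
Km = 0.554 × 2.22 = 1.23 nM.

1.23 nM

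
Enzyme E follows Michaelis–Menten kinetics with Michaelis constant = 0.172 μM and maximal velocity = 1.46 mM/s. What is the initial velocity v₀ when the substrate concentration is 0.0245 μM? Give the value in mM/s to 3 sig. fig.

0.182 mM/s

[S]/(Km+[S]) = 0.0245/0.1965 = 0.1247, the fractional saturation.
v = 0.1247 × Vmax = 0.1247 × 1.46 = 0.182 mM/s.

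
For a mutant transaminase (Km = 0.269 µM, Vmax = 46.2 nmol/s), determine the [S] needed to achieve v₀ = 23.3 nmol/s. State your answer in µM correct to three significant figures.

The required fractional saturation is v/Vmax = 23.3/46.2 = 0.5043.
Then [S]/(Km+[S]) = 0.5043 ⇒ [S] = 0.269 × 0.5043/(1 − 0.5043) = 0.274 µM.

0.274 µM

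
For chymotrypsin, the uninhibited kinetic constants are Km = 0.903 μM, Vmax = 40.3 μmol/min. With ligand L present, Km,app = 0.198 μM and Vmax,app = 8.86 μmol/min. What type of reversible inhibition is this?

uncompetitive

Both Km and Vmax decrease by the same factor (~4.55-fold) — characteristic of uncompetitive inhibition.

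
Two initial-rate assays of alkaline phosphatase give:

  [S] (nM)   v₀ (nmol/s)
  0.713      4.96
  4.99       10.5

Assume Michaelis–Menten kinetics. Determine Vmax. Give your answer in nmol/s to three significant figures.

12.9 nmol/s

In reciprocal form, 1/v = (Km/Vmax)·(1/[S]) + 1/Vmax. The two points give (1/[S], 1/v) = (1.403, 0.2016) and (0.2004, 0.09524).
Slope = (0.2016 − 0.09524)/(1.403 − 0.2004) = 0.08849; intercept = 0.2016 − 0.08849×1.403 = 0.07750.
Vmax = 1/intercept = 12.9 nmol/s; Km = slope × Vmax = 0.08849 × 12.9 = 1.14 nM.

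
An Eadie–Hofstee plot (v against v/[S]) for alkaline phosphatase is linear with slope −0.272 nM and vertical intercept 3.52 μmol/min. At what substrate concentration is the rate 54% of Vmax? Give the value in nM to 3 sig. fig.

The Eadie–Hofstee slope gives Km = 0.272 nM (slope = −Km).
v/Vmax = [S]/(Km+[S]) = 0.54 ⇒ [S] = Km·0.54/(1−0.54) = 0.272 × 1.174 = 0.319 nM.

0.319 nM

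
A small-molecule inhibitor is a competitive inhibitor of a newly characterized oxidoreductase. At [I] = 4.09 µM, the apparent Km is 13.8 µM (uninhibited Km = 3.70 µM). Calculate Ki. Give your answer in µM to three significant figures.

1.50 µM

Competitive: Km,app = α·Km with α = 1 + [I]/Ki.
α = Km,app/Km = 13.8/3.70 = 3.730.
Since α = 1 + [I]/Ki, [I]/Ki = 3.730 − 1 = 2.730 and Ki = 4.09/2.730 = 1.50 µM.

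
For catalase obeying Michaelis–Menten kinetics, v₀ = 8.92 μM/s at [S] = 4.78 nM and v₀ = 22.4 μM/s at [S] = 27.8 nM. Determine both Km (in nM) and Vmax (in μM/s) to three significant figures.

Km = 12.7 nM; Vmax = 32.6 μM/s

In reciprocal form, 1/v = (Km/Vmax)·(1/[S]) + 1/Vmax. The two points give (1/[S], 1/v) = (0.2092, 0.1121) and (0.03597, 0.04464).
Slope = (0.1121 − 0.04464)/(0.2092 − 0.03597) = 0.3894; intercept = 0.1121 − 0.3894×0.2092 = 0.03063.
Vmax = 1/intercept = 32.6 μM/s; Km = slope × Vmax = 0.3894 × 32.6 = 12.7 nM.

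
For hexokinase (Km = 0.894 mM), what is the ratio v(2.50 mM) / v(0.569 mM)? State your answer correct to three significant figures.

1.89

The fractional saturations are [S]/(Km+[S]) = 0.569/1.463 = 0.3889 and 2.50/3.394 = 0.7366.
v₂/v₁ is just their ratio: 0.7366/0.3889 = 1.89.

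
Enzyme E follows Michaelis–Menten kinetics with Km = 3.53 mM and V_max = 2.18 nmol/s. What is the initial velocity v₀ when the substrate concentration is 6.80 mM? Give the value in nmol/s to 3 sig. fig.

1.44 nmol/s

v = Vmax·[S]/(Km + [S]) = 2.18 × 6.80 / (3.53 + 6.80)
  = 14.82 / 10.33 = 1.44 nmol/s.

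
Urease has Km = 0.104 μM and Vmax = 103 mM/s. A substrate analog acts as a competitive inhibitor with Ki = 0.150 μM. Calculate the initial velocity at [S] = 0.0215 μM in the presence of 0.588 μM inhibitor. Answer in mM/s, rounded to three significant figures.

4.15 mM/s

α = 1 + [I]/Ki = 1 + 0.588/0.150 = 4.920.
For a competitive inhibitor, Vmax is unchanged and the apparent Km becomes α·Km: Km,app = 0.512 μM, Vmax,app = 103 mM/s.
v = Vmax,app·[S]/(Km,app + [S]) = 103 × 0.0215/(0.512 + 0.0215) = 4.15 mM/s.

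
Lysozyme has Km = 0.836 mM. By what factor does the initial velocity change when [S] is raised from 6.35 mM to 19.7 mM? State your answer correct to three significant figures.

The fractional saturations are [S]/(Km+[S]) = 6.35/7.186 = 0.8837 and 19.7/20.54 = 0.9593.
v₂/v₁ is just their ratio: 0.9593/0.8837 = 1.09.

1.09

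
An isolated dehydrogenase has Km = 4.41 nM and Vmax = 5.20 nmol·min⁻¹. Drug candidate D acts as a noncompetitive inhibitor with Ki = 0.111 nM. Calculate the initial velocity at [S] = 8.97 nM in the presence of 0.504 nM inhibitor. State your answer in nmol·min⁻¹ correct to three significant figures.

0.629 nmol·min⁻¹

With α = 1 + [I]/Ki = 1 + 0.504/0.111 = 5.541, the noncompetitive rate law is v = (Vmax/α)·[S] / (Km + [S]).
v = (5.20/5.541)×8.97 / (4.41 + 8.97) = 8.419/13.38 = 0.629 nmol·min⁻¹.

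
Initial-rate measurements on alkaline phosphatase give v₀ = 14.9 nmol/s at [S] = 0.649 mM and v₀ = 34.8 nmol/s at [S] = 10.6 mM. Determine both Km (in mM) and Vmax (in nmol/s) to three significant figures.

In reciprocal form, 1/v = (Km/Vmax)·(1/[S]) + 1/Vmax. The two points give (1/[S], 1/v) = (1.541, 0.06711) and (0.09434, 0.02874).
Slope = (0.06711 − 0.02874)/(1.541 − 0.09434) = 0.02653; intercept = 0.06711 − 0.02653×1.541 = 0.02623.
Vmax = 1/intercept = 38.1 nmol/s; Km = slope × Vmax = 0.02653 × 38.1 = 1.01 mM.

Km = 1.01 mM; Vmax = 38.1 nmol/s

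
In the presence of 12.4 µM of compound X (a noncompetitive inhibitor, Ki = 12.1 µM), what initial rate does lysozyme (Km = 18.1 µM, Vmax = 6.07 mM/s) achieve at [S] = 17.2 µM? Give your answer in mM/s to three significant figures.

α = 1 + [I]/Ki = 1 + 12.4/12.1 = 2.025.
For a noncompetitive inhibitor, Vmax is reduced to Vmax/α while Km is unchanged: Km,app = 18.1 µM, Vmax,app = 3.00 mM/s.
v = Vmax,app·[S]/(Km,app + [S]) = 3.00 × 17.2/(18.1 + 17.2) = 1.46 mM/s.

1.46 mM/s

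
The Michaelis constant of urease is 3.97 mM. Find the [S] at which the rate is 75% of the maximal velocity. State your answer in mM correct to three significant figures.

11.9 mM

v/Vmax = [S]/(Km+[S]) = 0.75, so [S] = Km·0.75/(1 − 0.75) = 3.97 × 3.000.
[S] = 11.9 mM.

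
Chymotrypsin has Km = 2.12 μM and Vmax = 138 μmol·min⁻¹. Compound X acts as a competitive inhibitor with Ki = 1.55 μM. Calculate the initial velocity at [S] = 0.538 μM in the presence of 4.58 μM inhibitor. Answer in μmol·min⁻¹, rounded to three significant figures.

With α = 1 + [I]/Ki = 1 + 4.58/1.55 = 3.955, the competitive rate law is v = Vmax[S] / (αKm + [S]).
v = 138×0.538 / (3.955×2.12 + 0.538) = 74.24/8.922 = 8.32 μmol·min⁻¹.

8.32 μmol·min⁻¹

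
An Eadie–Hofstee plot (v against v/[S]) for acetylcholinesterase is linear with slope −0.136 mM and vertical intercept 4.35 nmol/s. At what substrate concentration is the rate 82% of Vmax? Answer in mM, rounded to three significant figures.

The Eadie–Hofstee slope gives Km = 0.136 mM (slope = −Km).
v/Vmax = [S]/(Km+[S]) = 0.82 ⇒ [S] = Km·0.82/(1−0.82) = 0.136 × 4.556 = 0.620 mM.

0.620 mM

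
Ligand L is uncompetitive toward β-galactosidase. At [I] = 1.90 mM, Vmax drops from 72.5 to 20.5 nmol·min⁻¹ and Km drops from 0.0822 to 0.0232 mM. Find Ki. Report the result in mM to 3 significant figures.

0.749 mM

Uncompetitive: Vmax,app = Vmax/α (and Km,app = Km/α) with α = 1 + [I]/Ki.
α = Vmax/Vmax,app = 72.5/20.5 = 3.537.
Ki = [I]/(α − 1) = 1.90/2.537 = 0.749 mM.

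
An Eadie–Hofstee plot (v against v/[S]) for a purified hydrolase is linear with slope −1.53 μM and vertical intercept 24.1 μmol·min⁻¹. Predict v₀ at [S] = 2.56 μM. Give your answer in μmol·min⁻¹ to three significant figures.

In the Eadie–Hofstee form v = Vmax − Km·(v/[S]), the slope is −Km and the intercept is Vmax, so Km = 1.53 μM and Vmax = 24.1 μmol·min⁻¹.
v = 24.1 × 2.56/(1.53 + 2.56) = 15.1 μmol·min⁻¹.

15.1 μmol·min⁻¹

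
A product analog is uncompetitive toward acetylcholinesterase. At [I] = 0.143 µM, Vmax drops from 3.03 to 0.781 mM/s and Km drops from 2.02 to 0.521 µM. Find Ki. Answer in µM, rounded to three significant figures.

0.0497 µM

Uncompetitive: Vmax,app = Vmax/α (and Km,app = Km/α) with α = 1 + [I]/Ki.
α = Vmax/Vmax,app = 3.03/0.781 = 3.880.
Ki = [I]/(α − 1) = 0.143/2.880 = 0.0497 µM.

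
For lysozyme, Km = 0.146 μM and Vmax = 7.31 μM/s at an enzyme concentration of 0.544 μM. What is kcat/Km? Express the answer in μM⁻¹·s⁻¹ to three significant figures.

kcat = Vmax/[E]total = 7.31/0.544 = 13.4 s⁻¹.
kcat/Km = 13.4/0.146 = 92.0 μM⁻¹·s⁻¹.

92.0 μM⁻¹·s⁻¹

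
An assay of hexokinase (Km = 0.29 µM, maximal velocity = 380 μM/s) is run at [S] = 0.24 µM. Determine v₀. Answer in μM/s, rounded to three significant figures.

[S]/(Km+[S]) = 0.24/0.5300 = 0.4528, the fractional saturation.
v = 0.4528 × Vmax = 0.4528 × 380 = 172 μM/s.

172 μM/s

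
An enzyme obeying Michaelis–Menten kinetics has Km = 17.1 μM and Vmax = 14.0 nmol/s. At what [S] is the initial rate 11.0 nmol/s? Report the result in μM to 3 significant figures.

Rearranging v = Vmax[S]/(Km+[S]) gives [S] = Km·v/(Vmax − v).
[S] = 17.1 × 11.0 / (14.0 − 11.0) = 188.1/3.000 = 62.7 μM.

62.7 μM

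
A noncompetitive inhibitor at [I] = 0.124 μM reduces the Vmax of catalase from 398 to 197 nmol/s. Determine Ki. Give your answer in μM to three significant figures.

Noncompetitive: Vmax,app = Vmax/α with α = 1 + [I]/Ki.
α = Vmax/Vmax,app = 398/197 = 2.020.
Ki = [I]/(α − 1) = 0.124/1.020 = 0.122 μM.

0.122 μM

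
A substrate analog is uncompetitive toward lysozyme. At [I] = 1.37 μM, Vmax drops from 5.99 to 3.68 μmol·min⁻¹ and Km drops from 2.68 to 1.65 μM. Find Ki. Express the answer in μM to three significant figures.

2.18 μM

Uncompetitive: Vmax,app = Vmax/α (and Km,app = Km/α) with α = 1 + [I]/Ki.
α = Vmax/Vmax,app = 5.99/3.68 = 1.628.
Since α = 1 + [I]/Ki, [I]/Ki = 1.628 − 1 = 0.6277 and Ki = 1.37/0.6277 = 2.18 μM.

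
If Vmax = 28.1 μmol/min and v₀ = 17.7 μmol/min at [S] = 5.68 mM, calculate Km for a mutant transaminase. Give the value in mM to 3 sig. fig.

3.34 mM

From v = Vmax[S]/(Km+[S]), Km = [S](Vmax − v)/v.
Km = 5.68 × (28.1 − 17.7) / 17.7 = 59.07/17.7 = 3.34 mM.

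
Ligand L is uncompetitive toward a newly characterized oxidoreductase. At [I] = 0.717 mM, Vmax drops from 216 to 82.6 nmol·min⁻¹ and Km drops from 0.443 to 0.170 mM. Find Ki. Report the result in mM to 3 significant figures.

Uncompetitive: Vmax,app = Vmax/α (and Km,app = Km/α) with α = 1 + [I]/Ki.
α = Vmax/Vmax,app = 216/82.6 = 2.615.
Since α = 1 + [I]/Ki, [I]/Ki = 2.615 − 1 = 1.615 and Ki = 0.717/1.615 = 0.444 mM.

0.444 mM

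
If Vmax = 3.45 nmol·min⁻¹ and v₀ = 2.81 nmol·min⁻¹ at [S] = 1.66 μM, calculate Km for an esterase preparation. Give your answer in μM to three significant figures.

v/Vmax = 2.81/3.45 = 0.8145 = [S]/(Km+[S]).
So Km + [S] = [S]/0.8145 = 2.038 μM, giving Km = 2.038 − 1.66 = 0.378 μM.

0.378 μM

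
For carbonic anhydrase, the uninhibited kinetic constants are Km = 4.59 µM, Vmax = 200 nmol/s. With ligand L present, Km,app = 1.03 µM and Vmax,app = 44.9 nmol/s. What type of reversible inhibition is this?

Both Km and Vmax decrease by the same factor (~4.45-fold) — characteristic of uncompetitive inhibition.

uncompetitive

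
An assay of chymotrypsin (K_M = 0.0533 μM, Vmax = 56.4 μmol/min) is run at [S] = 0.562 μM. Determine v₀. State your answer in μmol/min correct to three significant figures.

51.5 μmol/min

v = Vmax·[S]/(Km + [S]) = 56.4 × 0.562 / (0.0533 + 0.562)
  = 31.70 / 0.6153 = 51.5 μmol/min.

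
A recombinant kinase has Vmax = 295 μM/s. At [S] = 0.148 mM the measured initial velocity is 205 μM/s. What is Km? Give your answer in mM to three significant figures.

From v = Vmax[S]/(Km+[S]), Km = [S](Vmax − v)/v.
Km = 0.148 × (295 − 205) / 205 = 13.32/205 = 0.0650 mM.

0.0650 mM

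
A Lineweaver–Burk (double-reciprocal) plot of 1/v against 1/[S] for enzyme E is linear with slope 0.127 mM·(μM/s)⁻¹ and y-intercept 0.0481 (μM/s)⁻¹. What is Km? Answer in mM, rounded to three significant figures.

y-intercept = 1/Vmax ⇒ Vmax = 20.8 μM/s; slope = Km/Vmax ⇒ Km = slope × Vmax.
Km = 0.127 × 20.8 = 2.64 mM.

2.64 mM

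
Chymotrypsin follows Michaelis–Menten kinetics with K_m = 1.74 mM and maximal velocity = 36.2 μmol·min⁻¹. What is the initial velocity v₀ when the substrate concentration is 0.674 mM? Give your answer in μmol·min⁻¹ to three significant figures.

10.1 μmol·min⁻¹

[S]/(Km+[S]) = 0.674/2.414 = 0.2792, the fractional saturation.
v = 0.2792 × Vmax = 0.2792 × 36.2 = 10.1 μmol·min⁻¹.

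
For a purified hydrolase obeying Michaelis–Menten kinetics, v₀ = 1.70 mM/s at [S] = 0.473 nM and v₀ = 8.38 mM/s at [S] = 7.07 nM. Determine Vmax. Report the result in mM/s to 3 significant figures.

11.7 mM/s

In reciprocal form, 1/v = (Km/Vmax)·(1/[S]) + 1/Vmax. The two points give (1/[S], 1/v) = (2.114, 0.5882) and (0.1414, 0.1193).
Slope = (0.5882 − 0.1193)/(2.114 − 0.1414) = 0.2377; intercept = 0.5882 − 0.2377×2.114 = 0.08571.
Vmax = 1/intercept = 11.7 mM/s; Km = slope × Vmax = 0.2377 × 11.7 = 2.77 nM.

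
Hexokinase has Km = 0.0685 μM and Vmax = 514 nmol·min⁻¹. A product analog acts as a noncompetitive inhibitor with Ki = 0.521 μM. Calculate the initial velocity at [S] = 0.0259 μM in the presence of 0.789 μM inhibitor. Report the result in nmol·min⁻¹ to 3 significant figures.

56.1 nmol·min⁻¹

α = 1 + [I]/Ki = 1 + 0.789/0.521 = 2.514.
For a noncompetitive inhibitor, Vmax is reduced to Vmax/α while Km is unchanged: Km,app = 0.0685 μM, Vmax,app = 204 nmol·min⁻¹.
v = Vmax,app·[S]/(Km,app + [S]) = 204 × 0.0259/(0.0685 + 0.0259) = 56.1 nmol·min⁻¹.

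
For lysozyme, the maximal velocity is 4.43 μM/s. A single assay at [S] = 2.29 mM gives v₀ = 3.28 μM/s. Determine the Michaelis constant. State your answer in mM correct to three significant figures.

0.803 mM

From v = Vmax[S]/(Km+[S]), Km = [S](Vmax − v)/v.
Km = 2.29 × (4.43 − 3.28) / 3.28 = 2.633/3.28 = 0.803 mM.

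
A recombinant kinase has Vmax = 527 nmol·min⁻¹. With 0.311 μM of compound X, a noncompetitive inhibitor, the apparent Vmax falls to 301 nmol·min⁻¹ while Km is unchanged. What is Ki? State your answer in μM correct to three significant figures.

Noncompetitive: Vmax,app = Vmax/α with α = 1 + [I]/Ki.
α = Vmax/Vmax,app = 527/301 = 1.751.
Since α = 1 + [I]/Ki, [I]/Ki = 1.751 − 1 = 0.7508 and Ki = 0.311/0.7508 = 0.414 μM.

0.414 μM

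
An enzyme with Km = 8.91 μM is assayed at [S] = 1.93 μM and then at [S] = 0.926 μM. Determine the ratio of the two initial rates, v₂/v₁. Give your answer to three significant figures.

0.529

The fractional saturations are [S]/(Km+[S]) = 1.93/10.84 = 0.1780 and 0.926/9.836 = 0.09414.
v₂/v₁ is just their ratio: 0.09414/0.1780 = 0.529.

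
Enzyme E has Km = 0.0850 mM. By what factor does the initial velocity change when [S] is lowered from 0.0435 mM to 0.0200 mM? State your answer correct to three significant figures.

0.563

Since Vmax cancels, v₂/v₁ = [S]₂(Km+[S]₁) / [S]₁(Km+[S]₂).
= 0.0200×(0.0850+0.0435) / (0.0435×(0.0850+0.0200)) = 0.002570/0.004568 = 0.563.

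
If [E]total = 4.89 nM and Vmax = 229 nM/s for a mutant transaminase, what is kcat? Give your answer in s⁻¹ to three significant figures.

46.8 s⁻¹

kcat = Vmax/[E]total = 229 nM/s / 4.89 nM = 46.8 s⁻¹.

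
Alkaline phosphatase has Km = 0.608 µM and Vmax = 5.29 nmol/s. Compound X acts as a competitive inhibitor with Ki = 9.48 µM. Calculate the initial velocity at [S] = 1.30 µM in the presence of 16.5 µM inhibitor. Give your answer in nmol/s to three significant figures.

2.32 nmol/s

With α = 1 + [I]/Ki = 1 + 16.5/9.48 = 2.741, the competitive rate law is v = Vmax[S] / (αKm + [S]).
v = 5.29×1.30 / (2.741×0.608 + 1.30) = 6.877/2.966 = 2.32 nmol/s.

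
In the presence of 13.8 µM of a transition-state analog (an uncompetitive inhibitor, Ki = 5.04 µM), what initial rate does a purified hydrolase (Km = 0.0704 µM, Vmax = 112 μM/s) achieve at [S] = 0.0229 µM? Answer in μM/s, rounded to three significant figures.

16.4 μM/s

α = 1 + [I]/Ki = 1 + 13.8/5.04 = 3.738.
For an uncompetitive inhibitor, both parameters are divided by α, giving Vmax/α and Km/α: Km,app = 0.0188 µM, Vmax,app = 30.0 μM/s.
v = Vmax,app·[S]/(Km,app + [S]) = 30.0 × 0.0229/(0.0188 + 0.0229) = 16.4 μM/s.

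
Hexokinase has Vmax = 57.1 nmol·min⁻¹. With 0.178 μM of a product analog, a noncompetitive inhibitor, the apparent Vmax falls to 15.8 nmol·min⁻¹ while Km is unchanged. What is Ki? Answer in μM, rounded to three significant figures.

0.0681 μM

Noncompetitive: Vmax,app = Vmax/α with α = 1 + [I]/Ki.
α = Vmax/Vmax,app = 57.1/15.8 = 3.614.
Ki = [I]/(α − 1) = 0.178/2.614 = 0.0681 μM.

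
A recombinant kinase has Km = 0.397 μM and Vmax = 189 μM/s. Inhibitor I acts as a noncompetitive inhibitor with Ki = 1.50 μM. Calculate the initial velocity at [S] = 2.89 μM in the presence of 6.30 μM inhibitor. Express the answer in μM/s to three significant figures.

With α = 1 + [I]/Ki = 1 + 6.30/1.50 = 5.200, the noncompetitive rate law is v = (Vmax/α)·[S] / (Km + [S]).
v = (189/5.200)×2.89 / (0.397 + 2.89) = 105.0/3.287 = 32.0 μM/s.

32.0 μM/s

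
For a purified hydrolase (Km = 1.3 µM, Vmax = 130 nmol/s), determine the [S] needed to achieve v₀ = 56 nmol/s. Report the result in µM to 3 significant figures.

0.984 µM

Rearranging v = Vmax[S]/(Km+[S]) gives [S] = Km·v/(Vmax − v).
[S] = 1.3 × 56 / (130 − 56) = 72.80/74.00 = 0.984 µM.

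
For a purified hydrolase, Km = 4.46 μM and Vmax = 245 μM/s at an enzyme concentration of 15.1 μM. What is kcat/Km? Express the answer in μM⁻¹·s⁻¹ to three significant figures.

kcat = Vmax/[E]total = 245/15.1 = 16.2 s⁻¹.
kcat/Km = 16.2/4.46 = 3.64 μM⁻¹·s⁻¹.

3.64 μM⁻¹·s⁻¹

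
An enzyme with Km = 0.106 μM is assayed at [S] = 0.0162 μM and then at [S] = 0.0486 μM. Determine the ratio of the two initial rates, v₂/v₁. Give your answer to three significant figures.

2.37

The fractional saturations are [S]/(Km+[S]) = 0.0162/0.1222 = 0.1326 and 0.0486/0.1546 = 0.3144.
v₂/v₁ is just their ratio: 0.3144/0.1326 = 2.37.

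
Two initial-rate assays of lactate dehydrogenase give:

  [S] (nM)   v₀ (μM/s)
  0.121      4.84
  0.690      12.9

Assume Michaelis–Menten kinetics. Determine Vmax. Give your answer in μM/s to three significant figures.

20.0 μM/s

From v = Vmax[S]/(Km+[S]), each point gives Vmax = v(Km+[S])/[S].
Equating: 4.84(Km+0.121)/0.121 = 12.9(Km+0.690)/0.690.
40.00·Km + 4.84 = 18.70·Km + 12.9, so (40.00 − 18.70)·Km = 12.9 − 4.84.
Km = 8.060/21.30 = 0.378 nM; then Vmax = 4.84(0.378+0.121)/0.121 = 20.0 μM/s.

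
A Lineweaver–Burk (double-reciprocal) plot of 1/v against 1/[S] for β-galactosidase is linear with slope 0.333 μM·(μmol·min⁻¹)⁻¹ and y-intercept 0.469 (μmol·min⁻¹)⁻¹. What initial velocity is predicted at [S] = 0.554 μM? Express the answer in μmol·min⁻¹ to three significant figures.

0.935 μmol·min⁻¹

The y-intercept is 1/Vmax, so Vmax = 1/0.469 = 2.13 μmol·min⁻¹.
The slope is Km/Vmax, so Km = 0.333 × 2.13 = 0.710 μM.
Then v = 2.13 × 0.554/(0.710 + 0.554) = 0.935 μmol·min⁻¹.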